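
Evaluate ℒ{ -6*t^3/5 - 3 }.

By linearity of the Laplace transform, transform each term separately.
L{-3} = -3/s; (-6/5)·[L{t^3} = 3!/s^4 = 6/s^4].

-3/s - 36/(5*s^4)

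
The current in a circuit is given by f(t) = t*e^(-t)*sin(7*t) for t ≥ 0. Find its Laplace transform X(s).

L{sin(7t)} = 7/(s^2 + 49).
Multiplying by e^(-t) shifts s → s + 1, so L{e^(-t)*sin(7*t)} = 7/((s + 1)^2 + 49).
Then apply L{t·g(t)} = -d/ds[G(s)] with G(s) = 7/((s + 1)^2 + 49):
differentiating 1 time and applying the sign gives 14*(s + 1)/(s^2 + 2*s + 50)^2.

X(s) = 14*(s + 1)/(s^2 + 2*s + 50)^2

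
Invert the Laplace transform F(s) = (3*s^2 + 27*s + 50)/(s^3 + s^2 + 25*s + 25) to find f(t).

Factor the denominator: s^3 + s^2 + 25*s + 25 = (s + 1)*(s^2 + 25).
Partial fraction decomposition gives [1/(s + 1)] + [2*s/(s^2 + 25)] + [25/(s^2 + 25)].
Invert each term: 1/(s + 1) ↔ e^(-t); 2·s/(s^2 + 25) ↔ 2cos(5t); 5·5/(s^2 + 25) ↔ 5sin(5t).

f(t) = 5*sin(5*t) + 2*cos(5*t) + exp(-t)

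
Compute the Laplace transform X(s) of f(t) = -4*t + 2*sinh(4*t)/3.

X(s) = 8/(3*(s^2 - 16)) - 4/s^2

The transform is linear, so treat each term independently.
(-4)·[L{t} = 1!/s^2 = 1/s^2]; (2/3)·[L{sinh(4t)} = 4/(s^2 - 16)].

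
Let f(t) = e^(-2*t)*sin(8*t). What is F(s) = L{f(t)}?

F(s) = 8/((s + 2)^2 + 64)

L{sin(8t)} = 8/(s^2 + 64).
By the first shifting theorem, multiplying by e^(-2t) replaces s with s + 2.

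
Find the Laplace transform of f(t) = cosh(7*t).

L{cosh(7t)} = s/(s^2 - 49).

s/(s^2 - 49)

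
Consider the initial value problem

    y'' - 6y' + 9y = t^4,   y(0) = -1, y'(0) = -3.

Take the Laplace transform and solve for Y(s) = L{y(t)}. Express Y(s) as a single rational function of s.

Transform both sides with L{·}.
The derivative rules (L{y''} = s^2 Y - s·y(0) - y'(0) and L{y'} = sY - y(0), with y(0) = -1, y'(0) = -3) turn the left side into (s^2 - 6*s + 9)Y - (-s + 3).
The right side is L{t^4} = 24/s^5.
So (s^2 - 6*s + 9)Y = 24/s^5 + (-s + 3).
Isolate Y and clear denominators.

Y(s) = (-s^6 + 3*s^5 + 24)/(s^7 - 6*s^6 + 9*s^5)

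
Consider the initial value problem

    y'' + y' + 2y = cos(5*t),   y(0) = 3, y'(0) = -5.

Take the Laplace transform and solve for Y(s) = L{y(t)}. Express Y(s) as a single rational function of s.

Y(s) = (3*s^3 - 2*s^2 + 76*s - 50)/(s^4 + s^3 + 27*s^2 + 25*s + 50)

Laplace-transform each side.
The derivative rules (L{y''} = s^2 Y - s·y(0) - y'(0) and L{y'} = sY - y(0), with y(0) = 3, y'(0) = -5) turn the left side into (s^2 + s + 2)Y - (3*s - 2).
The right side is L{cos(5*t)} = s/(s^2 + 25).
So (s^2 + s + 2)Y = s/(s^2 + 25) + (3*s - 2).
Solve for Y(s) and write it as one ratio of polynomials.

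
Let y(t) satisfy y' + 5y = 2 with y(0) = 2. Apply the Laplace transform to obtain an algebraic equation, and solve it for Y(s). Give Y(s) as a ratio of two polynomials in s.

Y(s) = (2*s + 2)/(s^2 + 5*s)

Apply the Laplace transform to the equation.
The derivative rules (L{y'} = sY - y(0) = sY - 2) turn the left side into (s + 5)Y - (2).
The right side is L{2} = 2/s.
So (s + 5)Y = 2/s + (2).
Solve for Y(s) and write it as one ratio of polynomials.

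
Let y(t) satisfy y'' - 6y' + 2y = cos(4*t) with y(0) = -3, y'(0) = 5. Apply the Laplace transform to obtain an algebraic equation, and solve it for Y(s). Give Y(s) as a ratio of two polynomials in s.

Y(s) = (-3*s^3 + 23*s^2 - 47*s + 368)/(s^4 - 6*s^3 + 18*s^2 - 96*s + 32)

Laplace-transform each side.
With L{y''} = s^2 Y - s·y(0) - y'(0) and L{y'} = sY - y(0), with y(0) = -3, y'(0) = 5: the LHS transforms to (s^2 - 6*s + 2)Y - (-3*s + 23).
The right side is L{cos(4*t)} = s/(s^2 + 16).
So (s^2 - 6*s + 2)Y = s/(s^2 + 16) + (-3*s + 23).
Divide through and combine into a single rational function.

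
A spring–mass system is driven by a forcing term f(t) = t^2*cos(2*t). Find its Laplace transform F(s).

F(s) = 2*s*(s^2 - 12)/(s^2 + 4)^3

L{cos(2t)} = s/(s^2 + 4).
Then apply L{t^2·g(t)} = (-1)^2 d^2/ds^2[G(s)] with G(s) = s/(s^2 + 4):
differentiating 2 times and applying the sign gives 2*s*(s^2 - 12)/(s^2 + 4)^3.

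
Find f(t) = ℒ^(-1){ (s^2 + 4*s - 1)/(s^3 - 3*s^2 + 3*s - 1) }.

Factor the denominator: s^3 - 3*s^2 + 3*s - 1 = (s - 1)^3.
Partial fraction decomposition gives [1/(s - 1)] + [6/(s - 1)^2] + [4/(s - 1)^3].
Invert each term: 1/(s - 1) ↔ e^(t); 6/(s - 1)^2 ↔ 6t·e^(t); 4/(s - 1)^3 ↔ (2)t^2·e^(t).

f(t) = 2*t^2*exp(t) + 6*t*exp(t) + exp(t)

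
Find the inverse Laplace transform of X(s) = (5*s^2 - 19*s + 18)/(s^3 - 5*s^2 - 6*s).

Factor the denominator: s^3 - 5*s^2 - 6*s = s*(s - 6)*(s + 1).
Partial fraction decomposition gives [2/(s - 6)] + [6/(s + 1)] + [-3/s].
Invert each term: 2/(s - 6) ↔ 2e^(6t); 6/(s + 1) ↔ 6e^(-t); -3/(s - 0) ↔ -3e^(0t).

2*exp(6*t) - 3 + 6*exp(-t)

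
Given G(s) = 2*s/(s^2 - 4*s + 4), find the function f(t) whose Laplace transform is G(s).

Factor the denominator: s^2 - 4*s + 4 = (s - 2)^2.
Partial fraction decomposition gives [2/(s - 2)] + [4/(s - 2)^2].
Invert each term: 2/(s - 2) ↔ 2e^(2t); 4/(s - 2)^2 ↔ 4t·e^(2t).

f(t) = 4*t*exp(2*t) + 2*exp(2*t)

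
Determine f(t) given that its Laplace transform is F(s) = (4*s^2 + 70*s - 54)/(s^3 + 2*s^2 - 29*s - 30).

Factor the denominator: s^3 + 2*s^2 - 29*s - 30 = (s - 5)*(s + 1)*(s + 6).
Partial fraction decomposition gives [-6/(s + 6)] + [4/(s + 1)] + [6/(s - 5)].
Invert each term: -6/(s + 6) ↔ -6e^(-6t); 4/(s + 1) ↔ 4e^(-t); 6/(s - 5) ↔ 6e^(5t).

f(t) = 6*exp(5*t) + 4*exp(-t) - 6*exp(-6*t)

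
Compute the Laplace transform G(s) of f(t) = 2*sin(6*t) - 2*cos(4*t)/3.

G(s) = -2*s/(3*(s^2 + 16)) + 12/(s^2 + 36)

Apply the Laplace transform termwise.
(-2/3)·[L{cos(4t)} = s/(s^2 + 16)]; (2)·[L{sin(6t)} = 6/(s^2 + 36)].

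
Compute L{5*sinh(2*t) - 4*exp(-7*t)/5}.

10/(s^2 - 4) - 4/(5*(s + 7))

The transform is linear, so treat each term independently.
(-4/5)·[L{e^(-7t)} = 1/(s + 7)]; (5)·[L{sinh(2t)} = 2/(s^2 - 4)].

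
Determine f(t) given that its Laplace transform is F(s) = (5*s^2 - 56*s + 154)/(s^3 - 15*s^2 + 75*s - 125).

Factor the denominator: s^3 - 15*s^2 + 75*s - 125 = (s - 5)^3.
Partial fraction decomposition gives [5/(s - 5)] + [-6/(s - 5)^2] + [-1/(s - 5)^3].
Invert each term: 5/(s - 5) ↔ 5e^(5t); -6/(s - 5)^2 ↔ -6t·e^(5t); -1/(s - 5)^3 ↔ (-1/2)t^2·e^(5t).

f(t) = -t^2*exp(5*t)/2 - 6*t*exp(5*t) + 5*exp(5*t)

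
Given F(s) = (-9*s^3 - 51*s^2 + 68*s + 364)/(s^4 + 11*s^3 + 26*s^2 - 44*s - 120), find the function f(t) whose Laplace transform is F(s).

f(t) = exp(2*t) - 2*exp(-2*t) - 6*exp(-5*t) - 2*exp(-6*t)

Factor the denominator: s^4 + 11*s^3 + 26*s^2 - 44*s - 120 = (s - 2)*(s + 2)*(s + 5)*(s + 6).
Partial fraction decomposition gives [-2/(s + 2)] + [1/(s - 2)] + [-6/(s + 5)] + [-2/(s + 6)].
Invert each term: -2/(s + 2) ↔ -2e^(-2t); 1/(s - 2) ↔ e^(2t); -6/(s + 5) ↔ -6e^(-5t); -2/(s + 6) ↔ -2e^(-6t).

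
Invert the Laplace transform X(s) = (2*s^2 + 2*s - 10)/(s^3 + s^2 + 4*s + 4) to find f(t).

f(t) = -sin(2*t) + 4*cos(2*t) - 2*exp(-t)

Factor the denominator: s^3 + s^2 + 4*s + 4 = (s + 1)*(s^2 + 4).
Partial fraction decomposition gives [-2/(s + 1)] + [4*s/(s^2 + 4)] + [-2/(s^2 + 4)].
Invert each term: -2/(s + 1) ↔ -2e^(-t); 4·s/(s^2 + 4) ↔ 4cos(2t); -1·2/(s^2 + 4) ↔ -sin(2t).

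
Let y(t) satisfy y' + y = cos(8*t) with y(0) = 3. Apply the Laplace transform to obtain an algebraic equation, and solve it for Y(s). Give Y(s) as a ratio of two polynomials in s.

Transform both sides with L{·}.
The derivative rules (L{y'} = sY - y(0) = sY - 3) turn the left side into (s + 1)Y - (3).
The right side is L{cos(8*t)} = s/(s^2 + 64).
So (s + 1)Y = s/(s^2 + 64) + (3).
Solve for Y(s) and write it as one ratio of polynomials.

Y(s) = (3*s^2 + s + 192)/(s^3 + s^2 + 64*s + 64)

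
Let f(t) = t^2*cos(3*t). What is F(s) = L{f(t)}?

F(s) = 2*s*(s^2 - 27)/(s^2 + 9)^3

L{cos(3t)} = s/(s^2 + 9).
Then apply L{t^2·g(t)} = (-1)^2 d^2/ds^2[G(s)] with G(s) = s/(s^2 + 9):
differentiating 2 times and applying the sign gives 2*s*(s^2 - 27)/(s^2 + 9)^3.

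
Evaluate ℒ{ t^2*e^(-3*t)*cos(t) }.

2*(s + 3)*(s^2 + 6*s + 6)/(s^2 + 6*s + 10)^3

L{cos(t)} = s/(s^2 + 1).
Multiplying by e^(-3t) shifts s → s + 3, so L{e^(-3*t)*cos(t)} = (s + 3)/((s + 3)^2 + 1).
Then apply L{t^2·g(t)} = (-1)^2 d^2/ds^2[G(s)] with G(s) = (s + 3)/((s + 3)^2 + 1):
differentiating 2 times and applying the sign gives 2*(s + 3)*(s^2 + 6*s + 6)/(s^2 + 6*s + 10)^3.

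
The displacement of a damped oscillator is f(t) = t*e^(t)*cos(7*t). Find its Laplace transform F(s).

L{cos(7t)} = s/(s^2 + 49).
Multiplying by e^(t) shifts s → s - 1, so L{e^(t)*cos(7*t)} = (s - 1)/((s - 1)^2 + 49).
Then apply L{t·g(t)} = -d/ds[G(s)] with G(s) = (s - 1)/((s - 1)^2 + 49):
differentiating 1 time and applying the sign gives (s - 8)*(s + 6)/(s^2 - 2*s + 50)^2.

F(s) = (s - 8)*(s + 6)/(s^2 - 2*s + 50)^2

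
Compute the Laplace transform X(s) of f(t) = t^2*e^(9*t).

L{e^(9t)} = 1/(s - 9).
Then apply L{t^2·g(t)} = (-1)^2 d^2/ds^2[G(s)] with G(s) = 1/(s - 9):
differentiating 2 times and applying the sign gives 2/(s - 9)^3.

X(s) = 2/(s - 9)^3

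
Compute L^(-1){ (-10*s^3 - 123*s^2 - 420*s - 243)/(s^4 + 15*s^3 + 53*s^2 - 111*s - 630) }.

Factor the denominator: s^4 + 15*s^3 + 53*s^2 - 111*s - 630 = (s - 3)*(s + 5)*(s + 6)*(s + 7).
Partial fraction decomposition gives [1/(s + 6)] + [-2/(s + 5)] + [-5/(s + 7)] + [-4/(s - 3)].
Invert each term: 1/(s + 6) ↔ e^(-6t); -2/(s + 5) ↔ -2e^(-5t); -5/(s + 7) ↔ -5e^(-7t); -4/(s - 3) ↔ -4e^(3t).

-4*exp(3*t) - 2*exp(-5*t) + exp(-6*t) - 5*exp(-7*t)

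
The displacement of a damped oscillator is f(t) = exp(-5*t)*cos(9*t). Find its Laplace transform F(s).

F(s) = (s + 5)/((s + 5)^2 + 81)

L{cos(9t)} = s/(s^2 + 81).
By the first shifting theorem, multiplying by e^(-5t) replaces s with s + 5.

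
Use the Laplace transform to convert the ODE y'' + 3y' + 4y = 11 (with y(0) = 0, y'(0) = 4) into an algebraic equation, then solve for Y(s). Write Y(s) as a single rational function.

Y(s) = (4*s + 11)/(s^3 + 3*s^2 + 4*s)

Laplace-transform each side.
The derivative rules (L{y''} = s^2 Y - s·y(0) - y'(0) and L{y'} = sY - y(0), with y(0) = 0, y'(0) = 4) turn the left side into (s^2 + 3*s + 4)Y - (4).
The right side is L{11} = 11/s.
So (s^2 + 3*s + 4)Y = 11/s + (4).
Isolate Y and clear denominators.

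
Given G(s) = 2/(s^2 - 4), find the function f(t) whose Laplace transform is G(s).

Since L{sinh(2t)} = 2/(s^2 - 4), the inverse is sinh(2*t).

f(t) = sinh(2*t)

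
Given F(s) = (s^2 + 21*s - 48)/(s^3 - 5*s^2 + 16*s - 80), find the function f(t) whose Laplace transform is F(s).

f(t) = 2*exp(5*t) + 4*sin(4*t) - cos(4*t)

Factor the denominator: s^3 - 5*s^2 + 16*s - 80 = (s - 5)*(s^2 + 16).
Partial fraction decomposition gives [2/(s - 5)] + [-s/(s^2 + 16)] + [16/(s^2 + 16)].
Invert each term: 2/(s - 5) ↔ 2e^(5t); -1·s/(s^2 + 16) ↔ -cos(4t); 4·4/(s^2 + 16) ↔ 4sin(4t).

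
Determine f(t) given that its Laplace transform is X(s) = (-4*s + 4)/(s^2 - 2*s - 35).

Rewrite the denominator: s^2 - 2*s - 35 = (s - 1)^2 - 36.
The form in (s - 1) signals a first-shifting-theorem factor e^(t).
Since L{cosh(6t)} = s/(s^2 - 36), the inverse is exp(t)*cosh(6*t), scaled by -4.

f(t) = -4*exp(t)*cosh(6*t)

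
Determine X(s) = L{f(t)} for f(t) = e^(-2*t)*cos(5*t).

X(s) = (s + 2)/((s + 2)^2 + 25)

L{cos(5t)} = s/(s^2 + 25).
By the first shifting theorem, multiplying by e^(-2t) replaces s with s + 2.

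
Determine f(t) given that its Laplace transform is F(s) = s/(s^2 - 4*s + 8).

f(t) = exp(2*t)*sin(2*t) + exp(2*t)*cos(2*t)

Complete the square in the denominator: s^2 - 4*s + 8 = (s - 2)^2 + 2^2.
Split the numerator to match: s = 1·(s - 2) + 1·2.
Invert each term: 1·(s - 2)/((s - 2)^2 + 4) ↔ e^(2t)cos(2t); 1·2/((s - 2)^2 + 4) ↔ e^(2t)sin(2t).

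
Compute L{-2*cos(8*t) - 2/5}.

By linearity of the Laplace transform, transform each term separately.
L{-2/5} = (-2/5)/s; (-2)·[L{cos(8t)} = s/(s^2 + 64)].

-2*s/(s^2 + 64) - 2/(5*s)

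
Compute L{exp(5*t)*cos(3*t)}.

(s - 5)/((s - 5)^2 + 9)

L{cos(3t)} = s/(s^2 + 9).
By the first shifting theorem, multiplying by e^(5t) replaces s with s - 5.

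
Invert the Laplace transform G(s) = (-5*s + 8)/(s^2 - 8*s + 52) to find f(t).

f(t) = -2*exp(4*t)*sin(6*t) - 5*exp(4*t)*cos(6*t)

Complete the square in the denominator: s^2 - 8*s + 52 = (s - 4)^2 + 6^2.
Split the numerator to match: -5*s + 8 = -5·(s - 4) - 2·6.
Invert each term: -5·(s - 4)/((s - 4)^2 + 36) ↔ -5e^(4t)cos(6t); -2·6/((s - 4)^2 + 36) ↔ -2e^(4t)sin(6t).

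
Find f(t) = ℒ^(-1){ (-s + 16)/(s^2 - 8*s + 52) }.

f(t) = 2*exp(4*t)*sin(6*t) - exp(4*t)*cos(6*t)

Complete the square in the denominator: s^2 - 8*s + 52 = (s - 4)^2 + 6^2.
Split the numerator to match: -s + 16 = -1·(s - 4) + 2·6.
Invert each term: -1·(s - 4)/((s - 4)^2 + 36) ↔ -e^(4t)cos(6t); 2·6/((s - 4)^2 + 36) ↔ 2e^(4t)sin(6t).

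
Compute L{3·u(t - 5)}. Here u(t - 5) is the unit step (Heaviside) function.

3*exp(-5*s)/s

By the second shifting theorem, L{u(t - c)·g(t - c)} = e^(-cs)·G(s) with c = 5 and G(s) = L{g(t)}.
L{3} = 3/s.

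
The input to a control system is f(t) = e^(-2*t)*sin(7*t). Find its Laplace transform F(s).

F(s) = 7/((s + 2)^2 + 49)

L{sin(7t)} = 7/(s^2 + 49).
By the first shifting theorem, multiplying by e^(-2t) replaces s with s + 2.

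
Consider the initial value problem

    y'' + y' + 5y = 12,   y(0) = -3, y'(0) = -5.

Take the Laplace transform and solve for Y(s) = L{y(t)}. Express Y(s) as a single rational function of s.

Transform both sides with L{·}.
Using L{y''} = s^2 Y - s·y(0) - y'(0) and L{y'} = sY - y(0), with y(0) = -3, y'(0) = -5, the left side becomes (s^2 + s + 5)Y - (-3*s - 8).
The right side is L{12} = 12/s.
So (s^2 + s + 5)Y = 12/s + (-3*s - 8).
Isolate Y and clear denominators.

Y(s) = (-3*s^2 - 8*s + 12)/(s^3 + s^2 + 5*s)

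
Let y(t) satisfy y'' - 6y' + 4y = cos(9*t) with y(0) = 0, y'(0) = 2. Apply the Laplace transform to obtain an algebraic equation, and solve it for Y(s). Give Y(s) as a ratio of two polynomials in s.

Apply the Laplace transform to the equation.
With L{y''} = s^2 Y - s·y(0) - y'(0) and L{y'} = sY - y(0), with y(0) = 0, y'(0) = 2: the LHS transforms to (s^2 - 6*s + 4)Y - (2).
The right side is L{cos(9*t)} = s/(s^2 + 81).
So (s^2 - 6*s + 4)Y = s/(s^2 + 81) + (2).
Divide through and combine into a single rational function.

Y(s) = (2*s^2 + s + 162)/(s^4 - 6*s^3 + 85*s^2 - 486*s + 324)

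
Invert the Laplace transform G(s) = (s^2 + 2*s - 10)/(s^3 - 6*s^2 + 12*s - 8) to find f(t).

f(t) = -t^2*exp(2*t) + 6*t*exp(2*t) + exp(2*t)

Factor the denominator: s^3 - 6*s^2 + 12*s - 8 = (s - 2)^3.
Partial fraction decomposition gives [1/(s - 2)] + [6/(s - 2)^2] + [-2/(s - 2)^3].
Invert each term: 1/(s - 2) ↔ e^(2t); 6/(s - 2)^2 ↔ 6t·e^(2t); -2/(s - 2)^3 ↔ (-1)t^2·e^(2t).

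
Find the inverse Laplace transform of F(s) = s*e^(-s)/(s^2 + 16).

Heaviside(t - 1)*(cos(4*t - 4))

The factor e^(-s) signals a time shift by c = 1 (second shifting theorem).
L{cos(4t)} = s/(s^2 + 16), so L^-1{s/(s^2 + 16)} = cos(4*t).
Hence the inverse is u(t - 1) times that function evaluated at t - 1.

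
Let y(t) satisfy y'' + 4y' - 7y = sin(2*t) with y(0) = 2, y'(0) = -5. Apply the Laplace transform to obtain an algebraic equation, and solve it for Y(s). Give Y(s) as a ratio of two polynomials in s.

Apply the Laplace transform to the equation.
With L{y''} = s^2 Y - s·y(0) - y'(0) and L{y'} = sY - y(0), with y(0) = 2, y'(0) = -5: the LHS transforms to (s^2 + 4*s - 7)Y - (2*s + 3).
The right side is L{sin(2*t)} = 2/(s^2 + 4).
So (s^2 + 4*s - 7)Y = 2/(s^2 + 4) + (2*s + 3).
Solve for Y(s) and write it as one ratio of polynomials.

Y(s) = (2*s^3 + 3*s^2 + 8*s + 14)/(s^4 + 4*s^3 - 3*s^2 + 16*s - 28)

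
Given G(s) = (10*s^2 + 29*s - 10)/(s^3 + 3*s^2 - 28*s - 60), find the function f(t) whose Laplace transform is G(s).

f(t) = 5*exp(5*t) + exp(-2*t) + 4*exp(-6*t)

Factor the denominator: s^3 + 3*s^2 - 28*s - 60 = (s - 5)*(s + 2)*(s + 6).
Partial fraction decomposition gives [4/(s + 6)] + [1/(s + 2)] + [5/(s - 5)].
Invert each term: 4/(s + 6) ↔ 4e^(-6t); 1/(s + 2) ↔ e^(-2t); 5/(s - 5) ↔ 5e^(5t).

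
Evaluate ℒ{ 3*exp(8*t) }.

L{3} = 3/s.
By the first shifting theorem, multiplying by e^(8t) replaces s with s - 8.

3/(s - 8)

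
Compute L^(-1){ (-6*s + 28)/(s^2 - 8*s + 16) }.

4*t*exp(4*t) - 6*exp(4*t)

Factor the denominator: s^2 - 8*s + 16 = (s - 4)^2.
Partial fraction decomposition gives [-6/(s - 4)] + [4/(s - 4)^2].
Invert each term: -6/(s - 4) ↔ -6e^(4t); 4/(s - 4)^2 ↔ 4t·e^(4t).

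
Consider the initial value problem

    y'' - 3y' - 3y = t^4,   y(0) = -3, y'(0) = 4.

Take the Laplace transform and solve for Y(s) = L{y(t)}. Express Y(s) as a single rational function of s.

Y(s) = (-3*s^6 + 13*s^5 + 24)/(s^7 - 3*s^6 - 3*s^5)

Take the Laplace transform of both sides.
The derivative rules (L{y''} = s^2 Y - s·y(0) - y'(0) and L{y'} = sY - y(0), with y(0) = -3, y'(0) = 4) turn the left side into (s^2 - 3*s - 3)Y - (-3*s + 13).
The right side is L{t^4} = 24/s^5.
So (s^2 - 3*s - 3)Y = 24/s^5 + (-3*s + 13).
Divide through and combine into a single rational function.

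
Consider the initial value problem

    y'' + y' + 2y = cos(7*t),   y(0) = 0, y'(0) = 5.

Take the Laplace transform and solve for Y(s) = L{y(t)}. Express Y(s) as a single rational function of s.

Y(s) = (5*s^2 + s + 245)/(s^4 + s^3 + 51*s^2 + 49*s + 98)

Take the Laplace transform of both sides.
With L{y''} = s^2 Y - s·y(0) - y'(0) and L{y'} = sY - y(0), with y(0) = 0, y'(0) = 5: the LHS transforms to (s^2 + s + 2)Y - (5).
The right side is L{cos(7*t)} = s/(s^2 + 49).
So (s^2 + s + 2)Y = s/(s^2 + 49) + (5).
Isolate Y and clear denominators.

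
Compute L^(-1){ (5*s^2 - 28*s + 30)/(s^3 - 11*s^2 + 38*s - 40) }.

Factor the denominator: s^3 - 11*s^2 + 38*s - 40 = (s - 5)*(s - 4)*(s - 2).
Partial fraction decomposition gives [5/(s - 5)] + [-1/(s - 2)] + [1/(s - 4)].
Invert each term: 5/(s - 5) ↔ 5e^(5t); -1/(s - 2) ↔ -e^(2t); 1/(s - 4) ↔ e^(4t).

5*exp(5*t) + exp(4*t) - exp(2*t)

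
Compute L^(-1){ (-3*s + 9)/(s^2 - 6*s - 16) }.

Rewrite the denominator: s^2 - 6*s - 16 = (s - 3)^2 - 25.
The form in (s - 3) signals a first-shifting-theorem factor e^(3t).
Since L{cosh(5t)} = s/(s^2 - 25), the inverse is e^(3*t)*cosh(5*t), scaled by -3.

-3*exp(3*t)*cosh(5*t)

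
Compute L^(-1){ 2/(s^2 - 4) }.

sinh(2*t)

Since L{sinh(2t)} = 2/(s^2 - 4), the inverse is sinh(2*t).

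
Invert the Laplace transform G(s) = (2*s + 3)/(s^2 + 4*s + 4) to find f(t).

f(t) = -t*exp(-2*t) + 2*exp(-2*t)

Factor the denominator: s^2 + 4*s + 4 = (s + 2)^2.
Partial fraction decomposition gives [2/(s + 2)] + [-1/(s + 2)^2].
Invert each term: 2/(s + 2) ↔ 2e^(-2t); -1/(s + 2)^2 ↔ -t·e^(-2t).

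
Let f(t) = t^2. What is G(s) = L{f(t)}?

L{t^2} = 2!/s^3 = 2/s^3.

G(s) = 2/s^3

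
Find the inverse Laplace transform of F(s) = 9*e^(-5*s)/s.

The factor e^(-5s) signals a time shift by c = 5 (second shifting theorem).
L{9} = 9/s, so L^-1{9/s} = 9.
Hence the inverse is u(t - 5) times that function evaluated at t - 5.

Heaviside(t - 5)*(9)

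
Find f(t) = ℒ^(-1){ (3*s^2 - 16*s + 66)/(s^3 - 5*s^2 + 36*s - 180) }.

f(t) = exp(5*t) - sin(6*t) + 2*cos(6*t)

Factor the denominator: s^3 - 5*s^2 + 36*s - 180 = (s - 5)*(s^2 + 36).
Partial fraction decomposition gives [1/(s - 5)] + [2*s/(s^2 + 36)] + [-6/(s^2 + 36)].
Invert each term: 1/(s - 5) ↔ e^(5t); 2·s/(s^2 + 36) ↔ 2cos(6t); -1·6/(s^2 + 36) ↔ -sin(6t).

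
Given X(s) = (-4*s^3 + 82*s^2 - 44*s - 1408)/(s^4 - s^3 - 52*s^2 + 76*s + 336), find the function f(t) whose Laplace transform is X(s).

Factor the denominator: s^4 - s^3 - 52*s^2 + 76*s + 336 = (s - 6)*(s - 4)*(s + 2)*(s + 7).
Partial fraction decomposition gives [2/(s - 6)] + [4/(s - 4)] + [-4/(s + 2)] + [-6/(s + 7)].
Invert each term: 2/(s - 6) ↔ 2e^(6t); 4/(s - 4) ↔ 4e^(4t); -4/(s + 2) ↔ -4e^(-2t); -6/(s + 7) ↔ -6e^(-7t).

f(t) = 2*exp(6*t) + 4*exp(4*t) - 4*exp(-2*t) - 6*exp(-7*t)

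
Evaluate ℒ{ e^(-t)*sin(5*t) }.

5/((s + 1)^2 + 25)

L{sin(5t)} = 5/(s^2 + 25).
By the first shifting theorem, multiplying by e^(-t) replaces s with s + 1.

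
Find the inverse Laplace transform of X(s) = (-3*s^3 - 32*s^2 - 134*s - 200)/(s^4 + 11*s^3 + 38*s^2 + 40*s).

Factor the denominator: s^4 + 11*s^3 + 38*s^2 + 40*s = s*(s + 2)*(s + 4)*(s + 5).
Partial fraction decomposition gives [3/(s + 2)] + [2/(s + 4)] + [-3/(s + 5)] + [-5/s].
Invert each term: 3/(s + 2) ↔ 3e^(-2t); 2/(s + 4) ↔ 2e^(-4t); -3/(s + 5) ↔ -3e^(-5t); -5/(s - 0) ↔ -5e^(0t).

-5 + 3*exp(-2*t) + 2*exp(-4*t) - 3*exp(-5*t)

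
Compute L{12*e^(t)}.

L{12} = 12/s.
By the first shifting theorem, multiplying by e^(t) replaces s with s - 1.

12/(s - 1)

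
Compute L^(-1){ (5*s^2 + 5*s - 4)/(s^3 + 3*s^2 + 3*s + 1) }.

Factor the denominator: s^3 + 3*s^2 + 3*s + 1 = (s + 1)^3.
Partial fraction decomposition gives [5/(s + 1)] + [-5/(s + 1)^2] + [-4/(s + 1)^3].
Invert each term: 5/(s + 1) ↔ 5e^(-t); -5/(s + 1)^2 ↔ -5t·e^(-t); -4/(s + 1)^3 ↔ (-2)t^2·e^(-t).

-2*t^2*exp(-t) - 5*t*exp(-t) + 5*exp(-t)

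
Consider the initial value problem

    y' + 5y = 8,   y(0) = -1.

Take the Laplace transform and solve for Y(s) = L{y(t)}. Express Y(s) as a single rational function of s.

Laplace-transform each side.
The derivative rules (L{y'} = sY - y(0) = sY - (-1)) turn the left side into (s + 5)Y - (-1).
The right side is L{8} = 8/s.
So (s + 5)Y = 8/s + (-1).
Divide through and combine into a single rational function.

Y(s) = (-s + 8)/(s^2 + 5*s)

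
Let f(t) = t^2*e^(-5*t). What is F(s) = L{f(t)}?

F(s) = 2/(s + 5)^3

L{e^(-5t)} = 1/(s + 5).
Then apply L{t^2·g(t)} = (-1)^2 d^2/ds^2[G(s)] with G(s) = 1/(s + 5):
differentiating 2 times and applying the sign gives 2/(s + 5)^3.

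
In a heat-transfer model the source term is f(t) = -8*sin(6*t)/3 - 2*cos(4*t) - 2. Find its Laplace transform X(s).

X(s) = -2*s/(s^2 + 16) - 16/(s^2 + 36) - 2/s

By linearity of the Laplace transform, transform each term separately.
(-2)·[L{cos(4t)} = s/(s^2 + 16)]; L{-2} = -2/s; (-8/3)·[L{sin(6t)} = 6/(s^2 + 36)].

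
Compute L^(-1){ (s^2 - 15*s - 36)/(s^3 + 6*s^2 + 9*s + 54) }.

Factor the denominator: s^3 + 6*s^2 + 9*s + 54 = (s + 6)*(s^2 + 9).
Partial fraction decomposition gives [2/(s + 6)] + [-s/(s^2 + 9)] + [-9/(s^2 + 9)].
Invert each term: 2/(s + 6) ↔ 2e^(-6t); -1·s/(s^2 + 9) ↔ -cos(3t); -3·3/(s^2 + 9) ↔ -3sin(3t).

-3*sin(3*t) - cos(3*t) + 2*exp(-6*t)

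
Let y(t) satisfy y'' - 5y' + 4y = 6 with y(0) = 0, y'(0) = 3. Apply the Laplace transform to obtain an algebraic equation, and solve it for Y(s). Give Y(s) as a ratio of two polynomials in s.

Take the Laplace transform of both sides.
With L{y''} = s^2 Y - s·y(0) - y'(0) and L{y'} = sY - y(0), with y(0) = 0, y'(0) = 3: the LHS transforms to (s^2 - 5*s + 4)Y - (3).
The right side is L{6} = 6/s.
So (s^2 - 5*s + 4)Y = 6/s + (3).
Isolate Y and clear denominators.

Y(s) = (3*s + 6)/(s^3 - 5*s^2 + 4*s)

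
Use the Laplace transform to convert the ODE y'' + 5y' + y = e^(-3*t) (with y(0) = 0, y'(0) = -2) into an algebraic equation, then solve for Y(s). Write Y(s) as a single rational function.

Laplace-transform each side.
The derivative rules (L{y''} = s^2 Y - s·y(0) - y'(0) and L{y'} = sY - y(0), with y(0) = 0, y'(0) = -2) turn the left side into (s^2 + 5*s + 1)Y - (-2).
The right side is L{e^(-3*t)} = 1/(s + 3).
So (s^2 + 5*s + 1)Y = 1/(s + 3) + (-2).
Divide through and combine into a single rational function.

Y(s) = (-2*s - 5)/(s^3 + 8*s^2 + 16*s + 3)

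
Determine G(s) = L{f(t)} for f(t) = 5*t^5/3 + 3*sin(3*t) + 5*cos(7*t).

G(s) = 5*s/(s^2 + 49) + 9/(s^2 + 9) + 200/s^6

Apply the Laplace transform termwise.
(3)·[L{sin(3t)} = 3/(s^2 + 9)]; (5)·[L{cos(7t)} = s/(s^2 + 49)]; (5/3)·[L{t^5} = 5!/s^6 = 120/s^6].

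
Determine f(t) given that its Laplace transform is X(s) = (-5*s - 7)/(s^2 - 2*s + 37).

f(t) = -2*exp(t)*sin(6*t) - 5*exp(t)*cos(6*t)

Complete the square in the denominator: s^2 - 2*s + 37 = (s - 1)^2 + 6^2.
Split the numerator to match: -5*s - 7 = -5·(s - 1) - 2·6.
Invert each term: -5·(s - 1)/((s - 1)^2 + 36) ↔ -5e^(t)cos(6t); -2·6/((s - 1)^2 + 36) ↔ -2e^(t)sin(6t).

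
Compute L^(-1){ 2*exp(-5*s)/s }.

The factor e^(-5s) signals a time shift by c = 5 (second shifting theorem).
L{2} = 2/s, so L^-1{2/s} = 2.
Hence the inverse is u(t - 5) times that function evaluated at t - 5.

Heaviside(t - 5)*(2)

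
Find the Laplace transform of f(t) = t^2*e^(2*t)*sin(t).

L{sin(t)} = 1/(s^2 + 1).
Multiplying by e^(2t) shifts s → s - 2, so L{e^(2*t)*sin(t)} = 1/((s - 2)^2 + 1).
Then apply L{t^2·g(t)} = (-1)^2 d^2/ds^2[G(s)] with G(s) = 1/((s - 2)^2 + 1):
differentiating 2 times and applying the sign gives 2*(3*s^2 - 12*s + 11)/(s^2 - 4*s + 5)^3.

2*(3*s^2 - 12*s + 11)/(s^2 - 4*s + 5)^3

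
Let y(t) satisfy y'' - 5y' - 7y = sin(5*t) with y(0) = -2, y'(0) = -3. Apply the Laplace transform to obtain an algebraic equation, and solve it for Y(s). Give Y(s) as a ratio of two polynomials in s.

Apply the Laplace transform to the equation.
The derivative rules (L{y''} = s^2 Y - s·y(0) - y'(0) and L{y'} = sY - y(0), with y(0) = -2, y'(0) = -3) turn the left side into (s^2 - 5*s - 7)Y - (-2*s + 7).
The right side is L{sin(5*t)} = 5/(s^2 + 25).
So (s^2 - 5*s - 7)Y = 5/(s^2 + 25) + (-2*s + 7).
Divide through and combine into a single rational function.

Y(s) = (-2*s^3 + 7*s^2 - 50*s + 180)/(s^4 - 5*s^3 + 18*s^2 - 125*s - 175)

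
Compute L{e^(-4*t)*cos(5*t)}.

(s + 4)/((s + 4)^2 + 25)

L{cos(5t)} = s/(s^2 + 25).
By the first shifting theorem, multiplying by e^(-4t) replaces s with s + 4.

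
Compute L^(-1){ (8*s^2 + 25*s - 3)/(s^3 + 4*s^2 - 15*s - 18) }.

Factor the denominator: s^3 + 4*s^2 - 15*s - 18 = (s - 3)*(s + 1)*(s + 6).
Partial fraction decomposition gives [1/(s + 1)] + [4/(s - 3)] + [3/(s + 6)].
Invert each term: 1/(s + 1) ↔ e^(-t); 4/(s - 3) ↔ 4e^(3t); 3/(s + 6) ↔ 3e^(-6t).

4*exp(3*t) + exp(-t) + 3*exp(-6*t)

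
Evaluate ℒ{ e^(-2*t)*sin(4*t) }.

4/((s + 2)^2 + 16)

L{sin(4t)} = 4/(s^2 + 16).
By the first shifting theorem, multiplying by e^(-2t) replaces s with s + 2.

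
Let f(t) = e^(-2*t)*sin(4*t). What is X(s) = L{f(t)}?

L{sin(4t)} = 4/(s^2 + 16).
By the first shifting theorem, multiplying by e^(-2t) replaces s with s + 2.

X(s) = 4/((s + 2)^2 + 16)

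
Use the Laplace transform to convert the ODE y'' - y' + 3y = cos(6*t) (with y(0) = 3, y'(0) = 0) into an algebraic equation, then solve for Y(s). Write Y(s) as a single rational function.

Y(s) = (3*s^3 - 3*s^2 + 109*s - 108)/(s^4 - s^3 + 39*s^2 - 36*s + 108)

Transform both sides with L{·}.
Using L{y''} = s^2 Y - s·y(0) - y'(0) and L{y'} = sY - y(0), with y(0) = 3, y'(0) = 0, the left side becomes (s^2 - s + 3)Y - (3*s - 3).
The right side is L{cos(6*t)} = s/(s^2 + 36).
So (s^2 - s + 3)Y = s/(s^2 + 36) + (3*s - 3).
Solve for Y(s) and write it as one ratio of polynomials.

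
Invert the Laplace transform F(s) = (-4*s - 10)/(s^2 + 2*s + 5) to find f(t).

f(t) = -3*exp(-t)*sin(2*t) - 4*exp(-t)*cos(2*t)

Complete the square in the denominator: s^2 + 2*s + 5 = (s + 1)^2 + 2^2.
Split the numerator to match: -4*s - 10 = -4·(s + 1) - 3·2.
Invert each term: -4·(s + 1)/((s + 1)^2 + 4) ↔ -4e^(-t)cos(2t); -3·2/((s + 1)^2 + 4) ↔ -3e^(-t)sin(2t).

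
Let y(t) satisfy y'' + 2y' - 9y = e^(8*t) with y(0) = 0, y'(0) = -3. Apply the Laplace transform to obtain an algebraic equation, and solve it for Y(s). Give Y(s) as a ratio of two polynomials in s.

Y(s) = (-3*s + 25)/(s^3 - 6*s^2 - 25*s + 72)

Transform both sides with L{·}.
With L{y''} = s^2 Y - s·y(0) - y'(0) and L{y'} = sY - y(0), with y(0) = 0, y'(0) = -3: the LHS transforms to (s^2 + 2*s - 9)Y - (-3).
The right side is L{e^(8*t)} = 1/(s - 8).
So (s^2 + 2*s - 9)Y = 1/(s - 8) + (-3).
Divide through and combine into a single rational function.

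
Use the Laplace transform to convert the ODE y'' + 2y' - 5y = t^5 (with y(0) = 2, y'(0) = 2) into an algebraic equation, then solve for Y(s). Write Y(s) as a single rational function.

Y(s) = (2*s^7 + 6*s^6 + 120)/(s^8 + 2*s^7 - 5*s^6)

Apply the Laplace transform to the equation.
Using L{y''} = s^2 Y - s·y(0) - y'(0) and L{y'} = sY - y(0), with y(0) = 2, y'(0) = 2, the left side becomes (s^2 + 2*s - 5)Y - (2*s + 6).
The right side is L{t^5} = 120/s^6.
So (s^2 + 2*s - 5)Y = 120/s^6 + (2*s + 6).
Divide through and combine into a single rational function.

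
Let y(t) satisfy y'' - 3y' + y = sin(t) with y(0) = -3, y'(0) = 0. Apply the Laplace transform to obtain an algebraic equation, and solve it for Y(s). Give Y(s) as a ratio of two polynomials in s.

Y(s) = (-3*s^3 + 9*s^2 - 3*s + 10)/(s^4 - 3*s^3 + 2*s^2 - 3*s + 1)

Apply the Laplace transform to the equation.
With L{y''} = s^2 Y - s·y(0) - y'(0) and L{y'} = sY - y(0), with y(0) = -3, y'(0) = 0: the LHS transforms to (s^2 - 3*s + 1)Y - (-3*s + 9).
The right side is L{sin(t)} = 1/(s^2 + 1).
So (s^2 - 3*s + 1)Y = 1/(s^2 + 1) + (-3*s + 9).
Solve for Y(s) and write it as one ratio of polynomials.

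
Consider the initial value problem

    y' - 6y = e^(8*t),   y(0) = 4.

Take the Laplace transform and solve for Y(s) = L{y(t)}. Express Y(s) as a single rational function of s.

Y(s) = (4*s - 31)/(s^2 - 14*s + 48)

Laplace-transform each side.
Using L{y'} = sY - y(0) = sY - 4, the left side becomes (s - 6)Y - (4).
The right side is L{e^(8*t)} = 1/(s - 8).
So (s - 6)Y = 1/(s - 8) + (4).
Divide through and combine into a single rational function.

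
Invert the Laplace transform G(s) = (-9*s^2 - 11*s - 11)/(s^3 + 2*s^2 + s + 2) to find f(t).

Factor the denominator: s^3 + 2*s^2 + s + 2 = (s + 2)*(s^2 + 1).
Partial fraction decomposition gives [-5/(s + 2)] + [-4*s/(s^2 + 1)] + [-3/(s^2 + 1)].
Invert each term: -5/(s + 2) ↔ -5e^(-2t); -4·s/(s^2 + 1) ↔ -4cos(t); -3·1/(s^2 + 1) ↔ -3sin(t).

f(t) = -3*sin(t) - 4*cos(t) - 5*exp(-2*t)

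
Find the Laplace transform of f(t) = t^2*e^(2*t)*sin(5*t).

10*(3*s^2 - 12*s - 13)/(s^2 - 4*s + 29)^3

L{sin(5t)} = 5/(s^2 + 25).
Multiplying by e^(2t) shifts s → s - 2, so L{e^(2*t)*sin(5*t)} = 5/((s - 2)^2 + 25).
Then apply L{t^2·g(t)} = (-1)^2 d^2/ds^2[G(s)] with G(s) = 5/((s - 2)^2 + 25):
differentiating 2 times and applying the sign gives 10*(3*s^2 - 12*s - 13)/(s^2 - 4*s + 29)^3.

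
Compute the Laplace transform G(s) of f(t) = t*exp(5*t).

L{e^(5t)} = 1/(s - 5).
Then apply L{t·g(t)} = -d/ds[H(s)] with H(s) = 1/(s - 5):
differentiating 1 time and applying the sign gives (s - 5)^(-2).

G(s) = (s - 5)^(-2)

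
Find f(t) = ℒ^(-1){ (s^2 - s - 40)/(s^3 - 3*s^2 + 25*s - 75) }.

f(t) = -exp(3*t) + sin(5*t) + 2*cos(5*t)

Factor the denominator: s^3 - 3*s^2 + 25*s - 75 = (s - 3)*(s^2 + 25).
Partial fraction decomposition gives [-1/(s - 3)] + [2*s/(s^2 + 25)] + [5/(s^2 + 25)].
Invert each term: -1/(s - 3) ↔ -e^(3t); 2·s/(s^2 + 25) ↔ 2cos(5t); 1·5/(s^2 + 25) ↔ sin(5t).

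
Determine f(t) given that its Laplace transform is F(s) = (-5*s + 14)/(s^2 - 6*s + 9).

f(t) = -t*exp(3*t) - 5*exp(3*t)

Factor the denominator: s^2 - 6*s + 9 = (s - 3)^2.
Partial fraction decomposition gives [-5/(s - 3)] + [-1/(s - 3)^2].
Invert each term: -5/(s - 3) ↔ -5e^(3t); -1/(s - 3)^2 ↔ -t·e^(3t).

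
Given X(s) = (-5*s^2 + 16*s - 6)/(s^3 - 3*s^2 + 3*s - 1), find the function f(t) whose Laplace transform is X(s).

f(t) = 5*t^2*exp(t)/2 + 6*t*exp(t) - 5*exp(t)

Factor the denominator: s^3 - 3*s^2 + 3*s - 1 = (s - 1)^3.
Partial fraction decomposition gives [-5/(s - 1)] + [6/(s - 1)^2] + [5/(s - 1)^3].
Invert each term: -5/(s - 1) ↔ -5e^(t); 6/(s - 1)^2 ↔ 6t·e^(t); 5/(s - 1)^3 ↔ (5/2)t^2·e^(t).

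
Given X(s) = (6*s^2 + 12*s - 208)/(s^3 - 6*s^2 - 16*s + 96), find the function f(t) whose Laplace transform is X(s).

Factor the denominator: s^3 - 6*s^2 - 16*s + 96 = (s - 6)*(s - 4)*(s + 4).
Partial fraction decomposition gives [4/(s - 6)] + [-2/(s + 4)] + [4/(s - 4)].
Invert each term: 4/(s - 6) ↔ 4e^(6t); -2/(s + 4) ↔ -2e^(-4t); 4/(s - 4) ↔ 4e^(4t).

f(t) = 4*exp(6*t) + 4*exp(4*t) - 2*exp(-4*t)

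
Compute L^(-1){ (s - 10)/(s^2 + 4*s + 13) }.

-4*exp(-2*t)*sin(3*t) + exp(-2*t)*cos(3*t)

Complete the square in the denominator: s^2 + 4*s + 13 = (s + 2)^2 + 3^2.
Split the numerator to match: s - 10 = 1·(s + 2) - 4·3.
Invert each term: 1·(s + 2)/((s + 2)^2 + 9) ↔ e^(-2t)cos(3t); -4·3/((s + 2)^2 + 9) ↔ -4e^(-2t)sin(3t).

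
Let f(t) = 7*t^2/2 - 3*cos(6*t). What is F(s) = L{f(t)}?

F(s) = -3*s/(s^2 + 36) + 7/s^3

The transform is linear, so treat each term independently.
(7/2)·[L{t^2} = 2!/s^3 = 2/s^3]; (-3)·[L{cos(6t)} = s/(s^2 + 36)].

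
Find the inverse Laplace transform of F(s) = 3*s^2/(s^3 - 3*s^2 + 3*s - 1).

Factor the denominator: s^3 - 3*s^2 + 3*s - 1 = (s - 1)^3.
Partial fraction decomposition gives [3/(s - 1)] + [6/(s - 1)^2] + [3/(s - 1)^3].
Invert each term: 3/(s - 1) ↔ 3e^(t); 6/(s - 1)^2 ↔ 6t·e^(t); 3/(s - 1)^3 ↔ (3/2)t^2·e^(t).

3*t^2*exp(t)/2 + 6*t*exp(t) + 3*exp(t)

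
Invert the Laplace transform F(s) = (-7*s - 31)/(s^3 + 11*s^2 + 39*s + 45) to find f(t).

Factor the denominator: s^3 + 11*s^2 + 39*s + 45 = (s + 3)^2*(s + 5).
Partial fraction decomposition gives [-1/(s + 3)] + [-5/(s + 3)^2] + [1/(s + 5)].
Invert each term: -1/(s + 3) ↔ -e^(-3t); -5/(s + 3)^2 ↔ -5t·e^(-3t); 1/(s + 5) ↔ e^(-5t).

f(t) = -5*t*exp(-3*t) - exp(-3*t) + exp(-5*t)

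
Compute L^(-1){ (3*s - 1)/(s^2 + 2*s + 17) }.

-exp(-t)*sin(4*t) + 3*exp(-t)*cos(4*t)

Complete the square in the denominator: s^2 + 2*s + 17 = (s + 1)^2 + 4^2.
Split the numerator to match: 3*s - 1 = 3·(s + 1) - 1·4.
Invert each term: 3·(s + 1)/((s + 1)^2 + 16) ↔ 3e^(-t)cos(4t); -1·4/((s + 1)^2 + 16) ↔ -e^(-t)sin(4t).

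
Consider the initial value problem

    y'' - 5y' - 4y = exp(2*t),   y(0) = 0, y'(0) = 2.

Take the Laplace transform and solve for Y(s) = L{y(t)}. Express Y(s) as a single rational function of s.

Transform both sides with L{·}.
With L{y''} = s^2 Y - s·y(0) - y'(0) and L{y'} = sY - y(0), with y(0) = 0, y'(0) = 2: the LHS transforms to (s^2 - 5*s - 4)Y - (2).
The right side is L{exp(2*t)} = 1/(s - 2).
So (s^2 - 5*s - 4)Y = 1/(s - 2) + (2).
Isolate Y and clear denominators.

Y(s) = (2*s - 3)/(s^3 - 7*s^2 + 6*s + 8)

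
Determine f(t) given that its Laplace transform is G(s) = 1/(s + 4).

f(t) = exp(-4*t)

Since L{e^(-4t)} = 1/(s + 4), the inverse is e^(-4*t).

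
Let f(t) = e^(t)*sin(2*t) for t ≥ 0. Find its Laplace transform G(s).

L{sin(2t)} = 2/(s^2 + 4).
By the first shifting theorem, multiplying by e^(t) replaces s with s - 1.

G(s) = 2/((s - 1)^2 + 4)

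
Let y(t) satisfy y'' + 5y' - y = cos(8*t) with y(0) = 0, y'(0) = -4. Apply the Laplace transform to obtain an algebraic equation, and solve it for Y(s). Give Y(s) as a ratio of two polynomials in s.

Y(s) = (-4*s^2 + s - 256)/(s^4 + 5*s^3 + 63*s^2 + 320*s - 64)

Transform both sides with L{·}.
With L{y''} = s^2 Y - s·y(0) - y'(0) and L{y'} = sY - y(0), with y(0) = 0, y'(0) = -4: the LHS transforms to (s^2 + 5*s - 1)Y - (-4).
The right side is L{cos(8*t)} = s/(s^2 + 64).
So (s^2 + 5*s - 1)Y = s/(s^2 + 64) + (-4).
Solve for Y(s) and write it as one ratio of polynomials.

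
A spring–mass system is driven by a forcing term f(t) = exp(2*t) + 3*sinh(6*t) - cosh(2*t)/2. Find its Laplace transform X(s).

Apply the Laplace transform termwise.
L{e^(2t)} = 1/(s - 2); (3)·[L{sinh(6t)} = 6/(s^2 - 36)]; (-1/2)·[L{cosh(2t)} = s/(s^2 - 4)].

X(s) = -s/(2*(s^2 - 4)) + 18/(s^2 - 36) + 1/(s - 2)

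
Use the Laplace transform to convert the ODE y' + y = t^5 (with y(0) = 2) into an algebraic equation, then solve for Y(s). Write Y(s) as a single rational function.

Y(s) = (2*s^6 + 120)/(s^7 + s^6)

Laplace-transform each side.
The derivative rules (L{y'} = sY - y(0) = sY - 2) turn the left side into (s + 1)Y - (2).
The right side is L{t^5} = 120/s^6.
So (s + 1)Y = 120/s^6 + (2).
Isolate Y and clear denominators.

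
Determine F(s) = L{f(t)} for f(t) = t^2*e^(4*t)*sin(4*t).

L{sin(4t)} = 4/(s^2 + 16).
Multiplying by e^(4t) shifts s → s - 4, so L{e^(4*t)*sin(4*t)} = 4/((s - 4)^2 + 16).
Then apply L{t^2·g(t)} = (-1)^2 d^2/ds^2[G(s)] with G(s) = 4/((s - 4)^2 + 16):
differentiating 2 times and applying the sign gives 8*(3*s^2 - 24*s + 32)/(s^2 - 8*s + 32)^3.

F(s) = 8*(3*s^2 - 24*s + 32)/(s^2 - 8*s + 32)^3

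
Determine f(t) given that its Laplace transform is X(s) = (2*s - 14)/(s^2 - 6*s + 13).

f(t) = -4*exp(3*t)*sin(2*t) + 2*exp(3*t)*cos(2*t)

Complete the square in the denominator: s^2 - 6*s + 13 = (s - 3)^2 + 2^2.
Split the numerator to match: 2*s - 14 = 2·(s - 3) - 4·2.
Invert each term: 2·(s - 3)/((s - 3)^2 + 4) ↔ 2e^(3t)cos(2t); -4·2/((s - 3)^2 + 4) ↔ -4e^(3t)sin(2t).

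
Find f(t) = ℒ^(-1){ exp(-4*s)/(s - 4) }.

The factor e^(-4s) signals a time shift by c = 4 (second shifting theorem).
L{e^(4t)} = 1/(s - 4), so L^-1{1/(s - 4)} = exp(4*t).
Hence the inverse is u(t - 4) times that function evaluated at t - 4.

f(t) = Heaviside(t - 4)*(exp(4*t - 16))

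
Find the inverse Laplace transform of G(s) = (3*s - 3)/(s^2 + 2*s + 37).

-exp(-t)*sin(6*t) + 3*exp(-t)*cos(6*t)

Complete the square in the denominator: s^2 + 2*s + 37 = (s + 1)^2 + 6^2.
Split the numerator to match: 3*s - 3 = 3·(s + 1) - 1·6.
Invert each term: 3·(s + 1)/((s + 1)^2 + 36) ↔ 3e^(-t)cos(6t); -1·6/((s + 1)^2 + 36) ↔ -e^(-t)sin(6t).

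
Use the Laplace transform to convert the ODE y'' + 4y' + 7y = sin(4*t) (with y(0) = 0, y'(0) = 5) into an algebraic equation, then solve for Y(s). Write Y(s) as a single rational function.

Transform both sides with L{·}.
Using L{y''} = s^2 Y - s·y(0) - y'(0) and L{y'} = sY - y(0), with y(0) = 0, y'(0) = 5, the left side becomes (s^2 + 4*s + 7)Y - (5).
The right side is L{sin(4*t)} = 4/(s^2 + 16).
So (s^2 + 4*s + 7)Y = 4/(s^2 + 16) + (5).
Isolate Y and clear denominators.

Y(s) = (5*s^2 + 84)/(s^4 + 4*s^3 + 23*s^2 + 64*s + 112)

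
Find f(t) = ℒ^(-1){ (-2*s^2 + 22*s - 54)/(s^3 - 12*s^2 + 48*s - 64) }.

f(t) = t^2*exp(4*t) + 6*t*exp(4*t) - 2*exp(4*t)

Factor the denominator: s^3 - 12*s^2 + 48*s - 64 = (s - 4)^3.
Partial fraction decomposition gives [-2/(s - 4)] + [6/(s - 4)^2] + [2/(s - 4)^3].
Invert each term: -2/(s - 4) ↔ -2e^(4t); 6/(s - 4)^2 ↔ 6t·e^(4t); 2/(s - 4)^3 ↔ (1)t^2·e^(4t).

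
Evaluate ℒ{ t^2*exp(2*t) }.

L{e^(2t)} = 1/(s - 2).
Then apply L{t^2·g(t)} = (-1)^2 d^2/ds^2[G(s)] with G(s) = 1/(s - 2):
differentiating 2 times and applying the sign gives 2/(s - 2)^3.

2/(s - 2)^3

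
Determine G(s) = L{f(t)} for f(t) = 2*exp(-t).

L{2} = 2/s.
By the first shifting theorem, multiplying by e^(-t) replaces s with s + 1.

G(s) = 2/(s + 1)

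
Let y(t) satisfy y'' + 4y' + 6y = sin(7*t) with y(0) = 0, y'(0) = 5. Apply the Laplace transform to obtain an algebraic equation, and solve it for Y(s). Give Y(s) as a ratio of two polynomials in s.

Y(s) = (5*s^2 + 252)/(s^4 + 4*s^3 + 55*s^2 + 196*s + 294)

Transform both sides with L{·}.
Using L{y''} = s^2 Y - s·y(0) - y'(0) and L{y'} = sY - y(0), with y(0) = 0, y'(0) = 5, the left side becomes (s^2 + 4*s + 6)Y - (5).
The right side is L{sin(7*t)} = 7/(s^2 + 49).
So (s^2 + 4*s + 6)Y = 7/(s^2 + 49) + (5).
Solve for Y(s) and write it as one ratio of polynomials.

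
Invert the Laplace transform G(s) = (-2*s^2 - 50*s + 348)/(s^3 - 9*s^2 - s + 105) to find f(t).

Factor the denominator: s^3 - 9*s^2 - s + 105 = (s - 7)*(s - 5)*(s + 3).
Partial fraction decomposition gives [-5/(s - 7)] + [-3/(s - 5)] + [6/(s + 3)].
Invert each term: -5/(s - 7) ↔ -5e^(7t); -3/(s - 5) ↔ -3e^(5t); 6/(s + 3) ↔ 6e^(-3t).

f(t) = -5*exp(7*t) - 3*exp(5*t) + 6*exp(-3*t)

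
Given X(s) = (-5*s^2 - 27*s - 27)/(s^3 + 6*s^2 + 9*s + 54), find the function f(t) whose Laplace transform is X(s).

Factor the denominator: s^3 + 6*s^2 + 9*s + 54 = (s + 6)*(s^2 + 9).
Partial fraction decomposition gives [-1/(s + 6)] + [-4*s/(s^2 + 9)] + [-3/(s^2 + 9)].
Invert each term: -1/(s + 6) ↔ -e^(-6t); -4·s/(s^2 + 9) ↔ -4cos(3t); -1·3/(s^2 + 9) ↔ -sin(3t).

f(t) = -sin(3*t) - 4*cos(3*t) - exp(-6*t)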